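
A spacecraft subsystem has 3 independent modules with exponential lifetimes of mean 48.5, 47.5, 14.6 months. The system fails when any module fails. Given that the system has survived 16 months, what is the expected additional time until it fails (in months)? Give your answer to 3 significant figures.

9.08

First-failure rate Σλ = 1/48.5 + 1/47.5 + 1/14.6 = 0.110164.
By memorylessness the expected residual is 1/Σλ = 9.07735 months, regardless of the 16 already elapsed.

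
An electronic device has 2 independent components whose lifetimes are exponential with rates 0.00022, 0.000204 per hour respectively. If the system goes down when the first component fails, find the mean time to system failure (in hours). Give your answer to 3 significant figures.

2360

The time to first failure is exponential with rate Σλ = 0.00022 + 0.000204 = 0.000424.
E[min] = 1/Σλ = 1/0.000424 = 2358.49 hours.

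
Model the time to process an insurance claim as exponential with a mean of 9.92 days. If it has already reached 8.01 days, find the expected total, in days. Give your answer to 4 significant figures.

The rate is λ = 1/9.92 = 0.100806 per day.
By memorylessness, E[X | X > 8.01] = 8.01 + 1/λ = 8.01 + 9.92 = 17.93 days.

17.93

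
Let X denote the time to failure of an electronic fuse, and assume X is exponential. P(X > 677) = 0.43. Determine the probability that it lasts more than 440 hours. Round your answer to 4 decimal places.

e^(−λ·677) = 0.43 ⇒ λ = −ln(0.43)/677 = 0.00124663.
P(X > 440) = e^(−0.00124663·440) = e^(−0.54852) ≈ 0.5778.

0.5778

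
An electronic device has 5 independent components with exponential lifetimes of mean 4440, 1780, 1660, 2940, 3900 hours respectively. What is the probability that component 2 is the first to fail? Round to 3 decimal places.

0.283

Rates: λ_i = 1/mean_i → 0.000225225, 0.000561798, 0.00060241, 0.000340136, 0.00025641; Σλ = 0.00198598.
P(component 2 first) = λ_2/Σλ = 0.000561798/0.00198598 ≈ 0.283.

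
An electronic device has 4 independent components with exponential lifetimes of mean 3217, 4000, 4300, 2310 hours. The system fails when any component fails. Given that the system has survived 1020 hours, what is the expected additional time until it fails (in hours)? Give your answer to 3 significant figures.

815

First-failure rate Σλ = 1/3217 + 1/4000 + 1/4300 + 1/2310 = 0.00122631.
By memorylessness the expected residual is 1/Σλ = 815.456 hours, regardless of the 1020 already elapsed.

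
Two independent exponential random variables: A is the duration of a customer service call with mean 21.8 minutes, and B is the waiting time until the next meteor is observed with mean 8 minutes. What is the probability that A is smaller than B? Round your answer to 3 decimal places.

0.268

λ_1 = 1/21.8 = 0.0458716, λ_2 = 1/8 = 0.125.
For independent exponentials, P(A < B) = λ_1/(λ_1+λ_2) = 0.0458716/0.170872 ≈ 0.268.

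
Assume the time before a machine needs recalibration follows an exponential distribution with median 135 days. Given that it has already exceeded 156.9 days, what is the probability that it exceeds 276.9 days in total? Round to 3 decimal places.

0.540

For an exponential, median = ln(2)/λ, so λ = ln 2 / 135 = 0.00513442 per day.
By the memoryless property, P(X > 156.9+120 | X > 156.9) = P(X > 120).
P(X > 120) = e^(−0.61613) ≈ 0.540.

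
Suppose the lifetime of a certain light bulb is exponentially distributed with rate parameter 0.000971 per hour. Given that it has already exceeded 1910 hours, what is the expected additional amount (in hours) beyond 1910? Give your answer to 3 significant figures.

1030

By memorylessness, the remaining amount past any threshold is again Exp(λ) with mean 1/λ = 1029.87 hours.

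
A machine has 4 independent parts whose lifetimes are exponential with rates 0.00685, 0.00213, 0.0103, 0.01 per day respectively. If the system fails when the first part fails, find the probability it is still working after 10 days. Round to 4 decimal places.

The time to first failure is exponential with rate Σλ = 0.00685 + 0.00213 + 0.0103 + 0.01 = 0.02928.
P(min > 10) = e^(−0.02928·10) = e^(−0.2928) ≈ 0.7462.

0.7462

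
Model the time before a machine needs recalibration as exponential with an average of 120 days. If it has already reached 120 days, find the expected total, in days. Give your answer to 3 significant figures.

The rate is λ = 1/120 = 0.00833333 per day.
By memorylessness, E[X | X > 120] = 120 + 1/λ = 120 + 120 = 240 days.

240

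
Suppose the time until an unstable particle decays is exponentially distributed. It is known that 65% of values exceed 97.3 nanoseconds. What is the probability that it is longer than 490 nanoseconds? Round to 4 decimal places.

0.1142

e^(−λ·97.3) = 0.65 ⇒ λ = −ln(0.65)/97.3 = 0.00442737.
P(X > 490) = e^(−0.00442737·490) = e^(−2.1694) ≈ 0.1142.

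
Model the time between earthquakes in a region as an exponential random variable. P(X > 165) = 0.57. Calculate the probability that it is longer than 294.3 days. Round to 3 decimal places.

e^(−λ·165) = 0.57 ⇒ λ = −ln(0.57)/165 = 0.00340678.
P(X > 294.3) = e^(−0.00340678·294.3) = e^(−1.0026) ≈ 0.367.

0.367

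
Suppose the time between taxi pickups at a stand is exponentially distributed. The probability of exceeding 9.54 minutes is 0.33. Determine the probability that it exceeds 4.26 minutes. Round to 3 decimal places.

0.610

e^(−λ·9.54) = 0.33 ⇒ λ = −ln(0.33)/9.54 = 0.116212.
P(X > 4.26) = e^(−0.116212·4.26) = e^(−0.49506) ≈ 0.610.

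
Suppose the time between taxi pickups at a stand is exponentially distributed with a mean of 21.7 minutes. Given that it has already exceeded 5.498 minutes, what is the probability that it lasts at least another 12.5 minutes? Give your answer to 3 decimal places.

0.562

The rate is λ = 1/21.7 = 0.0460829 per minute.
P(X > s+t | X > s) = e^(−λ(s+t))/e^(−λs) = e^(−λt), independent of s = 5.498.
P(X > 12.5) = e^(−0.57604) ≈ 0.562.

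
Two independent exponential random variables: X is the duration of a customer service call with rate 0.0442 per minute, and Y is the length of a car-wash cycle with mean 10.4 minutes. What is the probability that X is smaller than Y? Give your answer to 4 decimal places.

0.3149

λ_1 = 0.0442, λ_2 = 1/10.4 = 0.0961538.
For independent exponentials, P(X < Y) = λ_1/(λ_1+λ_2) = 0.0442/0.140354 ≈ 0.3149.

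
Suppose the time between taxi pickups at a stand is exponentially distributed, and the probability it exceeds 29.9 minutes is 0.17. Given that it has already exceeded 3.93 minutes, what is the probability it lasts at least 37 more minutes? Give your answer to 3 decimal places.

From e^(−λ·29.9) = 0.17, λ = −ln(0.17)/29.9 = 0.0592628.
Memoryless: P(X > 3.93+37 | X > 3.93) = P(X > 37) = e^(−0.0592628·37) ≈ 0.112.

0.112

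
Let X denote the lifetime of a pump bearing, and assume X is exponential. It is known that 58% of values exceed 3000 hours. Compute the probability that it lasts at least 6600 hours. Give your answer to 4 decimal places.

0.3017

e^(−λ·3000) = 0.58 ⇒ λ = −ln(0.58)/3000 = 0.000181576.
P(X > 6600) = e^(−0.000181576·6600) = e^(−1.1984) ≈ 0.3017.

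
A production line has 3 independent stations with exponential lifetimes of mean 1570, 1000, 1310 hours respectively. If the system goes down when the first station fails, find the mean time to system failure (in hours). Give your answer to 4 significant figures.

416.6

The first failure time is exponential with rate Σλ_i = 1/1570 + 1/1000 + 1/1310 = 0.0024003 per hour.
E[min] = 1/Σλ = 1/0.0024003 = 416.614 hours.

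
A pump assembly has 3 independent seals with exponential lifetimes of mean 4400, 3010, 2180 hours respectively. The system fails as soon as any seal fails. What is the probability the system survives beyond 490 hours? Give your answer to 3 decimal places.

0.607

The first failure time is exponential with rate Σλ_i = 1/4400 + 1/3010 + 1/2180 = 0.00101821 per hour.
P(min > 490) = e^(−0.00101821·490) = e^(−0.49892) ≈ 0.607.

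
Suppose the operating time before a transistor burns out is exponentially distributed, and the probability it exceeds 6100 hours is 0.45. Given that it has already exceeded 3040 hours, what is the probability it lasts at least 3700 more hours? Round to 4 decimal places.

0.6161

From e^(−λ·6100) = 0.45, λ = −ln(0.45)/6100 = 0.000130903.
Memoryless: P(X > 3040+3700 | X > 3040) = P(X > 3700) = e^(−0.000130903·3700) ≈ 0.6161.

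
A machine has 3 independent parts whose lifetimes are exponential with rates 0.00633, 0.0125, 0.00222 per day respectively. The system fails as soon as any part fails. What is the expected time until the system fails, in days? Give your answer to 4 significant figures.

The time to first failure is exponential with rate Σλ = 0.00633 + 0.0125 + 0.00222 = 0.02105.
E[min] = 1/Σλ = 1/0.02105 = 47.5059 days.

47.51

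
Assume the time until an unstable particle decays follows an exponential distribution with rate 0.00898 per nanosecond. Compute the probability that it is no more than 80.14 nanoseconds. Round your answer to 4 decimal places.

0.5131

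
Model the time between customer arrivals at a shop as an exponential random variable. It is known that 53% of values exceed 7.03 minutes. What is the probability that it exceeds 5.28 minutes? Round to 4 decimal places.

0.6207

e^(−λ·7.03) = 0.53 ⇒ λ = −ln(0.53)/7.03 = 0.0903099.
P(X > 5.28) = e^(−0.0903099·5.28) = e^(−0.47684) ≈ 0.6207.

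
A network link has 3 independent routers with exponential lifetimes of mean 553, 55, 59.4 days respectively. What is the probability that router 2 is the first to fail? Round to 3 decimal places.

Rates: λ_i = 1/mean_i → 0.00180832, 0.0181818, 0.016835; Σλ = 0.0368252.
P(router 2 first) = λ_2/Σλ = 0.0181818/0.0368252 ≈ 0.494.

0.494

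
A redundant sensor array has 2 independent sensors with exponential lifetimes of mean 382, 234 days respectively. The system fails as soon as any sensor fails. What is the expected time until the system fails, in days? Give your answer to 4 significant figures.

The first failure time is exponential with rate Σλ_i = 1/382 + 1/234 = 0.00689131 per day.
E[min] = 1/Σλ = 1/0.00689131 = 145.11 days.

145.1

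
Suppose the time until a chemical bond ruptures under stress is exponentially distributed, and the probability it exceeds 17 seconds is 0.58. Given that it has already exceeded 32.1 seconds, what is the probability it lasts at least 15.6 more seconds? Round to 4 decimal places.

From e^(−λ·17) = 0.58, λ = −ln(0.58)/17 = 0.0320428.
Memoryless: P(X > 32.1+15.6 | X > 32.1) = P(X > 15.6) = e^(−0.0320428·15.6) ≈ 0.6066.

0.6066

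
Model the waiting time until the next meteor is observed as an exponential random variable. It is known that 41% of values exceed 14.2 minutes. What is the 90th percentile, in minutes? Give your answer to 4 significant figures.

e^(−λ·14.2) = 0.41 ⇒ λ = −ln(0.41)/14.2 = 0.0627886.
90th percentile: 1 − e^(−λt) = 0.9, t = −ln(0.1)/λ = 36.672 minutes.

36.67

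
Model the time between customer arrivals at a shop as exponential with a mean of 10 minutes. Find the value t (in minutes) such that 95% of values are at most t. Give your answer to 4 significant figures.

The rate is λ = 1/10 = 0.1 per minute.
Set 1 − e^(−λt) = 0.95, so t = −ln(0.05)/λ = 2.9957/0.1 ≈ 29.9573 minutes.

29.96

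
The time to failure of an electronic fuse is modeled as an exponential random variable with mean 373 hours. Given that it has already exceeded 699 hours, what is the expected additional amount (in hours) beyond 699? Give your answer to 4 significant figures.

373.0

The rate is λ = 1/373 = 0.00268097 per hour.
By memorylessness, the remaining amount past any threshold is again Exp(λ) with mean 1/λ = 373 hours.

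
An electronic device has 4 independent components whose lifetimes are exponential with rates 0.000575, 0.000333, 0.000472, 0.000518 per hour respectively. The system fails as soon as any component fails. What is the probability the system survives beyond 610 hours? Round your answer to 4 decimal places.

The time to first failure is exponential with rate Σλ = 0.000575 + 0.000333 + 0.000472 + 0.000518 = 0.001898.
P(min > 610) = e^(−0.001898·610) = e^(−1.1578) ≈ 0.3142.

0.3142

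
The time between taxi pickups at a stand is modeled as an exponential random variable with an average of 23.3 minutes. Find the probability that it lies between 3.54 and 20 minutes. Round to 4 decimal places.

0.4352

The rate is λ = 1/23.3 = 0.0429185 per minute.
P(3.54 < X < 20) = e^(−λ·3.54) − e^(−λ·20) = 0.85905 − 0.42385 ≈ 0.4352.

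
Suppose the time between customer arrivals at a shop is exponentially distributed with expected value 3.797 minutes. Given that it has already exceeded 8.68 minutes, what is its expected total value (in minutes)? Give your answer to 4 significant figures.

12.48

The rate is λ = 1/3.797 = 0.263366 per minute.
By memorylessness, E[X | X > 8.68] = 8.68 + 1/λ = 8.68 + 3.797 = 12.477 minutes.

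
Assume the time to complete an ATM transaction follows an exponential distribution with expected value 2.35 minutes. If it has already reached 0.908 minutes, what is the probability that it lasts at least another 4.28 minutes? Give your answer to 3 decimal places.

The rate is λ = 1/2.35 = 0.425532 per minute.
P(X > s+t | X > s) = e^(−λ(s+t))/e^(−λs) = e^(−λt), independent of s = 0.908.
P(X > 4.28) = e^(−1.8213) ≈ 0.162.

0.162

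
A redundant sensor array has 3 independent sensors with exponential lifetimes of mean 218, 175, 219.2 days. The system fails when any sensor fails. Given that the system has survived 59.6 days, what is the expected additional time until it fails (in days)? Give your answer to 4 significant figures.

67.28

First-failure rate Σλ = 1/218 + 1/175 + 1/219.2 = 0.0148635.
By memorylessness the expected residual is 1/Σλ = 67.279 days, regardless of the 59.6 already elapsed.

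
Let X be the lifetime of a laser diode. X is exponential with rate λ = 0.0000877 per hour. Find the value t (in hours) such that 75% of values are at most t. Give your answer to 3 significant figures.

15800

Set 1 − e^(−λt) = 0.75, so t = −ln(0.25)/λ = 1.3863/0.0000877 ≈ 15807.2 hours.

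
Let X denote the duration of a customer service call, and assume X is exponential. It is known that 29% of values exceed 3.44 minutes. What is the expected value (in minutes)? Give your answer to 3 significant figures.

2.78

e^(−λ·3.44) = 0.29 ⇒ λ = −ln(0.29)/3.44 = 0.359847.
Mean = 1/λ = 2.77896 minutes.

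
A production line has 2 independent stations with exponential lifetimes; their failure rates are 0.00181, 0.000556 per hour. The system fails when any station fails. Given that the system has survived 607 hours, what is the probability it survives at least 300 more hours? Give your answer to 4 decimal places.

0.4917

Time to first failure ~ Exp(Σλ) with Σλ = 0.002366.
By memorylessness, P(T > 607+300 | T > 607) = P(T > 300) = e^(−0.002366·300) ≈ 0.4917.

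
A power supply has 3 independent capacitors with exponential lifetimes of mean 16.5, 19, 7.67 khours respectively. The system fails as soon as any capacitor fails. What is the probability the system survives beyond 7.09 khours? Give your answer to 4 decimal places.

0.1778

The first failure time is exponential with rate Σλ_i = 1/16.5 + 1/19 + 1/7.67 = 0.243616 per khour.
P(min > 7.09) = e^(−0.243616·7.09) = e^(−1.7272) ≈ 0.1778.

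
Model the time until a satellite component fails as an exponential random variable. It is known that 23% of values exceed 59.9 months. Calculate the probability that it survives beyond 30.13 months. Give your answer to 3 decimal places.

e^(−λ·59.9) = 0.23 ⇒ λ = −ln(0.23)/59.9 = 0.0245355.
P(X > 30.13) = e^(−0.0245355·30.13) = e^(−0.73925) ≈ 0.477.

0.477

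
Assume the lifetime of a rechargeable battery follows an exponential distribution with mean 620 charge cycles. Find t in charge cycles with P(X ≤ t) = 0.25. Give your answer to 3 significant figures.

The rate is λ = 1/620 = 0.0016129 per charge cycle.
Set 1 − e^(−λt) = 0.25, so t = −ln(0.75)/λ = 0.28768/0.0016129 ≈ 178.363 charge cycles.

178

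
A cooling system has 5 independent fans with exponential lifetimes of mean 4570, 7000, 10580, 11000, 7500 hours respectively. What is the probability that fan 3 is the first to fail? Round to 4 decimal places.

Rates: λ_i = 1/mean_i → 0.000218818, 0.000142857, 0.000094518, 0.0000909091, 0.000133333; Σλ = 0.000680436.
P(fan 3 first) = λ_3/Σλ = 0.000094518/0.000680436 ≈ 0.1389.

0.1389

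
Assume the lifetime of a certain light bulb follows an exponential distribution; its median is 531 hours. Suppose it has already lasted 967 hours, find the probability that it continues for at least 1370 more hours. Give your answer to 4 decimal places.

0.1672

For an exponential, median = ln(2)/λ, so λ = ln 2 / 531 = 0.00130536 per hour.
P(X > s+t | X > s) = e^(−λ(s+t))/e^(−λs) = e^(−λt), independent of s = 967.
P(X > 1370) = e^(−1.7883) ≈ 0.1672.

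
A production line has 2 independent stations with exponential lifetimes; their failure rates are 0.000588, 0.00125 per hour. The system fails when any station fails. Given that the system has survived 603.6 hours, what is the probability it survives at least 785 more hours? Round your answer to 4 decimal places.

0.2363

Time to first failure ~ Exp(Σλ) with Σλ = 0.001838.
By memorylessness, P(T > 603.6+785 | T > 603.6) = P(T > 785) = e^(−0.001838·785) ≈ 0.2363.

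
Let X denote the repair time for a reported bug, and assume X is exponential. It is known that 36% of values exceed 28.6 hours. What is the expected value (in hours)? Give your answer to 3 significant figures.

28.0

e^(−λ·28.6) = 0.36 ⇒ λ = −ln(0.36)/28.6 = 0.0357221.
Mean = 1/λ = 27.9939 hours.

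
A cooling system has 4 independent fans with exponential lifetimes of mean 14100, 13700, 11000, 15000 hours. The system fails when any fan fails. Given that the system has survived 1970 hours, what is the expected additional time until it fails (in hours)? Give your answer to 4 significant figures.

3317

First-failure rate Σλ = 1/14100 + 1/13700 + 1/11000 + 1/15000 = 0.00030149.
By memorylessness the expected residual is 1/Σλ = 3316.85 hours, regardless of the 1970 already elapsed.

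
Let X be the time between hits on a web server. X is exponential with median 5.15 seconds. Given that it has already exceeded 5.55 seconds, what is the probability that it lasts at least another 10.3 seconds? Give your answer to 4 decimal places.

0.2500

For an exponential, median = ln(2)/λ, so λ = ln 2 / 5.15 = 0.134592 per second.
By the memoryless property, P(X > 5.55+10.3 | X > 5.55) = P(X > 10.3).
P(X > 10.3) = e^(−1.3863) ≈ 0.2500.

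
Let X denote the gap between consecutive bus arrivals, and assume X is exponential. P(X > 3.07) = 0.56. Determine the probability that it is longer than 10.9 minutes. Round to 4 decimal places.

e^(−λ·3.07) = 0.56 ⇒ λ = −ln(0.56)/3.07 = 0.188866.
P(X > 10.9) = e^(−0.188866·10.9) = e^(−2.0586) ≈ 0.1276.

0.1276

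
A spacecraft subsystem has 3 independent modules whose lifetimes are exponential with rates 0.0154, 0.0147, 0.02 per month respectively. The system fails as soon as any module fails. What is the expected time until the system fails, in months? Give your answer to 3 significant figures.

20.0

The time to first failure is exponential with rate Σλ = 0.0154 + 0.0147 + 0.02 = 0.0501.
E[min] = 1/Σλ = 1/0.0501 = 19.9601 months.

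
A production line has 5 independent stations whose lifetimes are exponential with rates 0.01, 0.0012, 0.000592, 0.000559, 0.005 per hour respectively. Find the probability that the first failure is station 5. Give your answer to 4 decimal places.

The time to first failure is exponential with rate Σλ = 0.01 + 0.0012 + 0.000592 + 0.000559 + 0.005 = 0.017351.
P(station 5 first) = λ_5/Σλ = 0.005/0.017351 ≈ 0.2882.

0.2882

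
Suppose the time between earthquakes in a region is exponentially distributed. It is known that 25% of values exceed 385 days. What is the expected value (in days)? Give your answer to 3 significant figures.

e^(−λ·385) = 0.25 ⇒ λ = −ln(0.25)/385 = 0.00360076.
Mean = 1/λ = 277.719 days.

278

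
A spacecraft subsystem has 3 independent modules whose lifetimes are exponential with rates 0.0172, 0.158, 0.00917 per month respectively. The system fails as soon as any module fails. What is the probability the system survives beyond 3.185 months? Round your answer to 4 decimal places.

0.5559

The time to first failure is exponential with rate Σλ = 0.0172 + 0.158 + 0.00917 = 0.18437.
P(min > 3.185) = e^(−0.18437·3.185) = e^(−0.58722) ≈ 0.5559.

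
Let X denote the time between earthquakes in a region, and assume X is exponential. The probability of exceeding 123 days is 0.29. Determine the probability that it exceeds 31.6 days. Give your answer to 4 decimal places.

0.7276

e^(−λ·123) = 0.29 ⇒ λ = −ln(0.29)/123 = 0.010064.
P(X > 31.6) = e^(−0.010064·31.6) = e^(−0.31802) ≈ 0.7276.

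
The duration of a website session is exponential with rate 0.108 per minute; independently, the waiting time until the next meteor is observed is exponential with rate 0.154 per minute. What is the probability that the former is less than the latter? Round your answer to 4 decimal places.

λ_1 = 0.108, λ_2 = 0.154.
For independent exponentials, P(the former < the latter) = λ_1/(λ_1+λ_2) = 0.108/0.262 ≈ 0.4122.

0.4122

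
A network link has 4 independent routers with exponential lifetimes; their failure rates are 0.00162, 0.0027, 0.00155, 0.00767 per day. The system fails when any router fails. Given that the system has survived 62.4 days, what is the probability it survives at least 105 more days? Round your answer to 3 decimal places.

Time to first failure ~ Exp(Σλ) with Σλ = 0.01354.
By memorylessness, P(T > 62.4+105 | T > 62.4) = P(T > 105) = e^(−0.01354·105) ≈ 0.241.

0.241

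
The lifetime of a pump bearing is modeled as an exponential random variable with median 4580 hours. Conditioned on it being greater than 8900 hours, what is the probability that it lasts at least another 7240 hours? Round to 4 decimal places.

For an exponential, median = ln(2)/λ, so λ = ln 2 / 4580 = 0.000151342 per hour.
P(X > s+t | X > s) = e^(−λ(s+t))/e^(−λs) = e^(−λt), independent of s = 8900.
P(X > 7240) = e^(−1.0957) ≈ 0.3343.

0.3343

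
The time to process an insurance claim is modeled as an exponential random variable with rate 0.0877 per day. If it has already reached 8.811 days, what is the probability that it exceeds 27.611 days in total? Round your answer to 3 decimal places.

The exponential is memoryless, so the remaining time is again Exp(λ): the condition X > 8.811 is irrelevant.
P(X > 18.8) = e^(−1.6488) ≈ 0.192.

0.192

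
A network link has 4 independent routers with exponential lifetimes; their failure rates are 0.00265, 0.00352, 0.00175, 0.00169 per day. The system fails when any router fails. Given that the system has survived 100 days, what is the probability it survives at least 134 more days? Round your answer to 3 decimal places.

Time to first failure ~ Exp(Σλ) with Σλ = 0.00961.
By memorylessness, P(T > 100+134 | T > 100) = P(T > 134) = e^(−0.00961·134) ≈ 0.276.

0.276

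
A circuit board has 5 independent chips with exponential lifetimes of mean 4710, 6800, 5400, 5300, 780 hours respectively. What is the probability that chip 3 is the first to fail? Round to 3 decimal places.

0.092

Rates: λ_i = 1/mean_i → 0.000212314, 0.000147059, 0.000185185, 0.000188679, 0.00128205; Σλ = 0.00201529.
P(chip 3 first) = λ_3/Σλ = 0.000185185/0.00201529 ≈ 0.092.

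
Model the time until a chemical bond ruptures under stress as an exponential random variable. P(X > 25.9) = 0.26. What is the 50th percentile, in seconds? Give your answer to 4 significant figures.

e^(−λ·25.9) = 0.26 ⇒ λ = −ln(0.26)/25.9 = 0.0520106.
50th percentile: 1 − e^(−λt) = 0.5, t = −ln(0.5)/λ = 13.327 seconds.

13.33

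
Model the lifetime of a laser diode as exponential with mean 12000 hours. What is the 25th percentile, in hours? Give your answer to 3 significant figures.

3450

The rate is λ = 1/12000 = 0.0000833333 per hour.
Set 1 − e^(−λt) = 0.25, so t = −ln(0.75)/λ = 0.28768/0.0000833333 ≈ 3452.18 hours.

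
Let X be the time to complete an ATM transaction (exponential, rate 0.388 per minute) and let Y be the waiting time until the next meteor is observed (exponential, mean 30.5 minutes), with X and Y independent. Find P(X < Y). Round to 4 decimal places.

0.9221

λ_1 = 0.388, λ_2 = 1/30.5 = 0.0327869.
For independent exponentials, P(X < Y) = λ_1/(λ_1+λ_2) = 0.388/0.420787 ≈ 0.9221.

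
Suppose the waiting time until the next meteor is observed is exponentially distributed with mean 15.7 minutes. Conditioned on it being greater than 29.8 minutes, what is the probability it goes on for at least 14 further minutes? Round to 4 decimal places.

The rate is λ = 1/15.7 = 0.0636943 per minute.
By the memoryless property, P(X > 29.8+14 | X > 29.8) = P(X > 14).
P(X > 14) = e^(−0.89172) ≈ 0.4100.

0.4100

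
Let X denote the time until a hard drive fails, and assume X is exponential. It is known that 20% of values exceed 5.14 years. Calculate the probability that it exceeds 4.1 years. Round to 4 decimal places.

e^(−λ·5.14) = 0.20 ⇒ λ = −ln(0.20)/5.14 = 0.31312.
P(X > 4.1) = e^(−0.31312·4.1) = e^(−1.2838) ≈ 0.2770.

0.2770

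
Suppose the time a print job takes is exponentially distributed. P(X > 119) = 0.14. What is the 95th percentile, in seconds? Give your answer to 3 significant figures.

181

e^(−λ·119) = 0.14 ⇒ λ = −ln(0.14)/119 = 0.016522.
95th percentile: 1 − e^(−λt) = 0.95, t = −ln(0.05)/λ = 181.318 seconds.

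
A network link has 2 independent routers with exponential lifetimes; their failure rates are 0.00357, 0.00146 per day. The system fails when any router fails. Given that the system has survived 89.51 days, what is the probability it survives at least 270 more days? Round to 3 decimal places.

0.257

Time to first failure ~ Exp(Σλ) with Σλ = 0.00503.
By memorylessness, P(T > 89.51+270 | T > 89.51) = P(T > 270) = e^(−0.00503·270) ≈ 0.257.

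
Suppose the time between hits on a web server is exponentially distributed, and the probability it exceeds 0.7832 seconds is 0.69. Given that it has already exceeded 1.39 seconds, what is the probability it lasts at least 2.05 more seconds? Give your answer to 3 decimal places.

From e^(−λ·0.7832) = 0.69, λ = −ln(0.69)/0.7832 = 0.473779.
Memoryless: P(X > 1.39+2.05 | X > 1.39) = P(X > 2.05) = e^(−0.473779·2.05) ≈ 0.379.

0.379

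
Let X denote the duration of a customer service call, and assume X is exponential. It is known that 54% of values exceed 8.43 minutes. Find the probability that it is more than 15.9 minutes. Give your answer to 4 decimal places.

0.3128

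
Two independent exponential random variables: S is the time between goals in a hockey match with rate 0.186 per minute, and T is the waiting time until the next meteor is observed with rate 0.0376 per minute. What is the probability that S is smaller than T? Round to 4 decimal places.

0.8318

λ_1 = 0.186, λ_2 = 0.0376.
For independent exponentials, P(S < T) = λ_1/(λ_1+λ_2) = 0.186/0.2236 ≈ 0.8318.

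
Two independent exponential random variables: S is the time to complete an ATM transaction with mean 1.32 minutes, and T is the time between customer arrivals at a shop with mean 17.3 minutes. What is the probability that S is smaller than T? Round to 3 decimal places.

λ_1 = 1/1.32 = 0.757576, λ_2 = 1/17.3 = 0.0578035.
For independent exponentials, P(S < T) = λ_1/(λ_1+λ_2) = 0.757576/0.815379 ≈ 0.929.

0.929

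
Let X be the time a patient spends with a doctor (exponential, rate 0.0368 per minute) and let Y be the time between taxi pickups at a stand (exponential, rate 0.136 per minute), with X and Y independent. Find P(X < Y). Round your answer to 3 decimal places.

0.213

λ_1 = 0.0368, λ_2 = 0.136.
For independent exponentials, P(X < Y) = λ_1/(λ_1+λ_2) = 0.0368/0.1728 ≈ 0.213.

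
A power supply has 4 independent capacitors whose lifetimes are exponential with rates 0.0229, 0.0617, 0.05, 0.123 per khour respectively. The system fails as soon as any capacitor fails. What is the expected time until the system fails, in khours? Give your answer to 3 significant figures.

3.88

The time to first failure is exponential with rate Σλ = 0.0229 + 0.0617 + 0.05 + 0.123 = 0.2576.
E[min] = 1/Σλ = 1/0.2576 = 3.88199 khours.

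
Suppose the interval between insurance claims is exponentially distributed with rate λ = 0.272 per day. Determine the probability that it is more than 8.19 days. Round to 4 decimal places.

P(X > 8.19) = e^(−λ·8.19) = e^(−2.2277) ≈ 0.1078.

0.1078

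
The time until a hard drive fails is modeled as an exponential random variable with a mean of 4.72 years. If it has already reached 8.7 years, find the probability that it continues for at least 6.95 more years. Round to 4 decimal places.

The rate is λ = 1/4.72 = 0.211864 per year.
P(X > s+t | X > s) = e^(−λ(s+t))/e^(−λs) = e^(−λt), independent of s = 8.7.
P(X > 6.95) = e^(−1.4725) ≈ 0.2294.

0.2294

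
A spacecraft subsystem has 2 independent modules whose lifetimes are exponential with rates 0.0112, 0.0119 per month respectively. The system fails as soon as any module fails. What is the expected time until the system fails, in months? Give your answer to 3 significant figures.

43.3

The time to first failure is exponential with rate Σλ = 0.0112 + 0.0119 = 0.0231.
E[min] = 1/Σλ = 1/0.0231 = 43.29 months.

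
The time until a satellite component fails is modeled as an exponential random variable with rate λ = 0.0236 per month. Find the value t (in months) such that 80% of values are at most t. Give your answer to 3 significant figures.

68.2

Set 1 − e^(−λt) = 0.8, so t = −ln(0.2)/λ = 1.6094/0.0236 ≈ 68.1965 months.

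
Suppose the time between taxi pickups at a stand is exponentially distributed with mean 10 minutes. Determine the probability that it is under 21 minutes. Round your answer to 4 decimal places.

0.8775

The rate is λ = 1/10 = 0.1 per minute.
P(X ≤ 21) = 1 − e^(−λ·21) = 1 − e^(−2.1) ≈ 0.8775.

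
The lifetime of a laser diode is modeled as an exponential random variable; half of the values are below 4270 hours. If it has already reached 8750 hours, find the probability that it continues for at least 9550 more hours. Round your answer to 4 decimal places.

For an exponential, median = ln(2)/λ, so λ = ln 2 / 4270 = 0.00016233 per hour.
By the memoryless property, P(X > 8750+9550 | X > 8750) = P(X > 9550).
P(X > 9550) = e^(−1.5502) ≈ 0.2122.

0.2122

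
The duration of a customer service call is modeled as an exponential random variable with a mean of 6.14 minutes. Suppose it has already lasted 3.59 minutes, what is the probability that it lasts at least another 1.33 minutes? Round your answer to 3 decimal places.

0.805

The rate is λ = 1/6.14 = 0.162866 per minute.
P(X > s+t | X > s) = e^(−λ(s+t))/e^(−λs) = e^(−λt), independent of s = 3.59.
P(X > 1.33) = e^(−0.21661) ≈ 0.805.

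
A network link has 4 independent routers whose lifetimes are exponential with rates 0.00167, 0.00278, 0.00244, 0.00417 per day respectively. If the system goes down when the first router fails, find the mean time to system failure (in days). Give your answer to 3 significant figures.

90.4

The time to first failure is exponential with rate Σλ = 0.00167 + 0.00278 + 0.00244 + 0.00417 = 0.01106.
E[min] = 1/Σλ = 1/0.01106 = 90.4159 days.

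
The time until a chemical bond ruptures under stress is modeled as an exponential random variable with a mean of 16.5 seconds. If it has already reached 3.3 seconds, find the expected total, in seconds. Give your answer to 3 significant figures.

19.8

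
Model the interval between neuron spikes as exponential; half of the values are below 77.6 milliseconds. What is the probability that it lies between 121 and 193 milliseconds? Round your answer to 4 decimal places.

For an exponential, median = ln(2)/λ, so λ = ln 2 / 77.6 = 0.00893231 per millisecond.
P(121 < X < 193) = e^(−λ·121) − e^(−λ·193) = 0.33932 − 0.17836 ≈ 0.1610.

0.1610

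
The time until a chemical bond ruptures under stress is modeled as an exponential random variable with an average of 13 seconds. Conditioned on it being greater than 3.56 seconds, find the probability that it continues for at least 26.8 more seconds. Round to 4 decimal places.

0.1273

The rate is λ = 1/13 = 0.0769231 per second.
P(X > s+t | X > s) = e^(−λ(s+t))/e^(−λs) = e^(−λt), independent of s = 3.56.
P(X > 26.8) = e^(−2.0615) ≈ 0.1273.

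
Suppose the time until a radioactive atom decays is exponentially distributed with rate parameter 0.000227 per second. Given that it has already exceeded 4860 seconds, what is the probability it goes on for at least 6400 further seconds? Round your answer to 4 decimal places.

0.2339

By the memoryless property, P(X > 4860+6400 | X > 4860) = P(X > 6400).
P(X > 6400) = e^(−1.4528) ≈ 0.2339.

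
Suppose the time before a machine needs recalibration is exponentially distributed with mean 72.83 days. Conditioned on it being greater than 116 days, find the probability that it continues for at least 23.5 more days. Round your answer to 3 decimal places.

The rate is λ = 1/72.83 = 0.0137306 per day.
By the memoryless property, P(X > 116+23.5 | X > 116) = P(X > 23.5).
P(X > 23.5) = e^(−0.32267) ≈ 0.724.

0.724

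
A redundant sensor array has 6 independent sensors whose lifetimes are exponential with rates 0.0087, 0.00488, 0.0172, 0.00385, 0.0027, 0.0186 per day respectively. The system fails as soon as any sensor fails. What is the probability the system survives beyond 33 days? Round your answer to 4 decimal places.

0.1579

The time to first failure is exponential with rate Σλ = 0.0087 + 0.00488 + 0.0172 + 0.00385 + 0.0027 + 0.0186 = 0.05593.
P(min > 33) = e^(−0.05593·33) = e^(−1.8457) ≈ 0.1579.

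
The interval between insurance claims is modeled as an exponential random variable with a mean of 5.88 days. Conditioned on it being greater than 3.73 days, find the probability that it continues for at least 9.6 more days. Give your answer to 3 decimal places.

0.195

The rate is λ = 1/5.88 = 0.170068 per day.
The exponential is memoryless, so the remaining time is again Exp(λ): the condition X > 3.73 is irrelevant.
P(X > 9.6) = e^(−1.6327) ≈ 0.195.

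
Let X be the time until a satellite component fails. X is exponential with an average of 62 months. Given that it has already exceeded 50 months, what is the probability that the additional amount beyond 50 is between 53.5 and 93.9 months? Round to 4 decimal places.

The rate is λ = 1/62 = 0.016129 per month.
Memoryless: the residual past 50 is again Exp(λ).
P(53.5 < residual < 93.9) = e^(−λ·53.5) − e^(−λ·93.9) = 0.42194 − 0.21991 ≈ 0.2020.

0.2020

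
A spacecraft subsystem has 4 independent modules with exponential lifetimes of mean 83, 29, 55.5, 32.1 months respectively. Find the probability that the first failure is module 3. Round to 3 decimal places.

0.188

Rates: λ_i = 1/mean_i → 0.0120482, 0.0344828, 0.018018, 0.0311526; Σλ = 0.0957016.
P(module 3 first) = λ_3/Σλ = 0.018018/0.0957016 ≈ 0.188.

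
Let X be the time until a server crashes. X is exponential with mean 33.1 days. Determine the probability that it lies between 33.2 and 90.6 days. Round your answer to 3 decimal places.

The rate is λ = 1/33.1 = 0.0302115 per day.
P(33.2 < X < 90.6) = e^(−λ·33.2) − e^(−λ·90.6) = 0.36677 − 0.06475 ≈ 0.302.

0.302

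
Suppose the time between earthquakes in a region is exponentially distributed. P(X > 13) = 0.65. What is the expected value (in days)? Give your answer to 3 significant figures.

30.2

e^(−λ·13) = 0.65 ⇒ λ = −ln(0.65)/13 = 0.0331371.
Mean = 1/λ = 30.1776 days.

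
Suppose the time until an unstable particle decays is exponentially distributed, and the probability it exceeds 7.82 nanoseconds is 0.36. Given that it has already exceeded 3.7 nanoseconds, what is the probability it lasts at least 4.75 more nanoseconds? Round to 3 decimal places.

From e^(−λ·7.82) = 0.36, λ = −ln(0.36)/7.82 = 0.130646.
Memoryless: P(X > 3.7+4.75 | X > 3.7) = P(X > 4.75) = e^(−0.130646·4.75) ≈ 0.538.

0.538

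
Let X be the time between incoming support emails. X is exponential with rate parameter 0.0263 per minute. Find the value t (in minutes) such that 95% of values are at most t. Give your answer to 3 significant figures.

114

Set 1 − e^(−λt) = 0.95, so t = −ln(0.05)/λ = 2.9957/0.0263 ≈ 113.906 minutes.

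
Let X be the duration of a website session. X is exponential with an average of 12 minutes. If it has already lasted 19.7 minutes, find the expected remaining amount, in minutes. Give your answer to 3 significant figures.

The rate is λ = 1/12 = 0.0833333 per minute.
By memorylessness, the remaining amount past any threshold is again Exp(λ) with mean 1/λ = 12 minutes.

12.0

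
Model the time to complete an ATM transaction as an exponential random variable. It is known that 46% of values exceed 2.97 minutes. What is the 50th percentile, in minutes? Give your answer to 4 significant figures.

2.651

e^(−λ·2.97) = 0.46 ⇒ λ = −ln(0.46)/2.97 = 0.261458.
50th percentile: 1 − e^(−λt) = 0.5, t = −ln(0.5)/λ = 2.65109 minutes.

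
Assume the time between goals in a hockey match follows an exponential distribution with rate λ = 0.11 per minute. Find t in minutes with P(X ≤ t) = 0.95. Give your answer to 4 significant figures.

27.23

Set 1 − e^(−λt) = 0.95, so t = −ln(0.05)/λ = 2.9957/0.11 ≈ 27.2339 minutes.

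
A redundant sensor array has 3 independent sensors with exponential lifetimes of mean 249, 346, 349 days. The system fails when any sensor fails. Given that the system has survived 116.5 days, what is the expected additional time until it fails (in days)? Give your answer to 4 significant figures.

102.3

First-failure rate Σλ = 1/249 + 1/346 + 1/349 = 0.00977157.
By memorylessness the expected residual is 1/Σλ = 102.338 days, regardless of the 116.5 already elapsed.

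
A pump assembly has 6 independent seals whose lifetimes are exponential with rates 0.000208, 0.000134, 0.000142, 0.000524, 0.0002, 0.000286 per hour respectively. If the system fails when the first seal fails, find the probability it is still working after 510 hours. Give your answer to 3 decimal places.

0.467

The time to first failure is exponential with rate Σλ = 0.000208 + 0.000134 + 0.000142 + 0.000524 + 0.0002 + 0.000286 = 0.001494.
P(min > 510) = e^(−0.001494·510) = e^(−0.76194) ≈ 0.467.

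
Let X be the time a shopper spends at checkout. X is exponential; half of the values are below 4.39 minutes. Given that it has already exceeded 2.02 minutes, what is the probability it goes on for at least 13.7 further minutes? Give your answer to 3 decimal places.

0.115

For an exponential, median = ln(2)/λ, so λ = ln 2 / 4.39 = 0.157892 per minute.
P(X > s+t | X > s) = e^(−λ(s+t))/e^(−λs) = e^(−λt), independent of s = 2.02.
P(X > 13.7) = e^(−2.1631) ≈ 0.115.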